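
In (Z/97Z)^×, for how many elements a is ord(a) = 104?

0

φ(97) = 97 − 1 = 96 = 2^5 · 3.
(Z/97Z)^× is cyclic (|G| = 96); a cyclic group of order m has exactly φ(d) elements of each order d | m, and none otherwise.
Here 96 is not a multiple of 104, so there are no elements of order 104.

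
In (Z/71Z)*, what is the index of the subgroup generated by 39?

ord(39) | φ(71) = 71 − 1 = 70 = 2 · 5 · 7.
Divisors of 70: 1, 2, 5, 7, 10, 14, 35, 70.
Check 39^d mod 71 for each divisor in increasing order:
39^1 ≡ 39 (mod 71)
39^2 ≡ 30 (mod 71)
39^5 ≡ 26 (mod 71)
39^7 ≡ 70 (mod 71)
39^10 ≡ 37 (mod 71)
39^14 ≡ 1 (mod 71) ✓
So ord_71(39) = 14, hence |⟨39⟩| = 14.
The index is φ(71) / ord(39) = 70 / 14 = 5.

5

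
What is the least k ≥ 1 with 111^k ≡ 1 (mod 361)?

171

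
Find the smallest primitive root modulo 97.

φ(97) = 97 − 1 = 96 = 2^5 · 3.
Test candidates g = 2, 3, … against the prime factors q ∈ {2, 3} of φ(97): g is a generator iff g^(96/q) ≢ 1 for every such q.
g = 2: 2^48 ≡ 1 — hits 1, so not a primitive root.
g = 3: 3^48 ≡ 1 — hits 1, so not a primitive root.
g = 4: 4^48 ≡ 1 — hits 1, so not a primitive root.
g = 5: 5^48 ≡ 96; 5^32 ≡ 35 — none is 1, so 5 is a primitive root.
So 5 is the smallest generator of (Z/97Z)^×.

5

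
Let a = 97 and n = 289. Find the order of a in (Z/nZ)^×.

272

By Lagrange's theorem, ord_289(97) divides φ(289) = φ(17^2) = 17·(17−1) = 272 = 2^4 · 17.
Divisors of 272: 1, 2, 4, 8, 16, 17, 34, 68, 136, 272.
Test each divisor d:
97^1 ≡ 97 (mod 289)
97^2 ≡ 161 (mod 289)
97^4 ≡ 200 (mod 289)
97^8 ≡ 118 (mod 289)
97^16 ≡ 52 (mod 289)
97^17 ≡ 131 (mod 289)
97^34 ≡ 110 (mod 289)
97^68 ≡ 251 (mod 289)
97^136 ≡ 288 (mod 289)
97^272 ≡ 1 (mod 289) ✓
So ord_289(97) = 272.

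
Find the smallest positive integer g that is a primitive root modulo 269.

φ(269) = 269 − 1 = 268 = 2^2 · 67.
Test candidates g = 2, 3, … against the prime factors q ∈ {2, 67} of φ(269): g is a generator iff g^(268/q) ≢ 1 for every such q.
g = 2: 2^134 ≡ 268; 2^4 ≡ 16 — none is 1, so 2 is a primitive root.
So 2 is the smallest generator of (Z/269Z)^×.

2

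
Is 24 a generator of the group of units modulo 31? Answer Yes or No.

φ(31) = 31 − 1 = 30 = 2 · 3 · 5.
Test 24^(30/q) mod 31 for each prime factor q of 30:
24^15 ≡ 30 (mod 31)  [q = 2: ≢ 1 ✓]
24^10 ≡ 25 (mod 31)  [q = 3: ≢ 1 ✓]
24^6 ≡ 4 (mod 31)  [q = 5: ≢ 1 ✓]
Every test exponent gives a nontrivial residue, hence 24 generates the full group.

Yes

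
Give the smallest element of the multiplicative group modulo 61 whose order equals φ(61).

2

φ(61) = 61 − 1 = 60 = 2^2 · 3 · 5.
g is a primitive root iff g^(60/q) ≢ 1 (mod 61) for each prime q ∈ {2, 3, 5}.
g = 2: 2^30 ≡ 60; 2^20 ≡ 47; 2^12 ≡ 9 — none is 1, so 2 is a primitive root.
So 2 is the smallest generator of (Z/61Z)^×.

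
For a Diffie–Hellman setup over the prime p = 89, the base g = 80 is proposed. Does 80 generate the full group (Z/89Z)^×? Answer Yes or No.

No

φ(89) = 89 − 1 = 88 = 2^3 · 11.
It suffices to check that the order of 80 is not a proper divisor of 88: compute 80^(88/q) for q ∈ {2, 11}.
80^44 ≡ 1 (mod 89)  [q = 2: ≡ 1 ✗]
80^8 ≡ 2 (mod 89)  [q = 11: ≢ 1 ✓]
80^44 ≡ 1 shows ord(80) | 44, strictly less than φ(89); not a primitive root.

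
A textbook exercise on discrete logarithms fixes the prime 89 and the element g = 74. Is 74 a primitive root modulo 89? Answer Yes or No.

Yes

φ(89) = 89 − 1 = 88 = 2^3 · 11.
It suffices to check that the order of 74 is not a proper divisor of 88: compute 74^(88/q) for q ∈ {2, 11}.
74^44 ≡ 88 (mod 89)  [q = 2: ≢ 1 ✓]
74^8 ≡ 78 (mod 89)  [q = 11: ≢ 1 ✓]
All checks pass, so 74 has order 88 and is a primitive root modulo 89.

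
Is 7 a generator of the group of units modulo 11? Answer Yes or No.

Yes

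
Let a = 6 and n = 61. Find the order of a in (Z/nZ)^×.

60

Since 6 ∈ (Z/61Z)^×, its order divides φ(61) = 61 − 1 = 60 = 2^2 · 3 · 5.
Divisors of 60: 1, 2, 3, 4, 5, 6, 10, 12, 15, 20, 30, 60.
Compute 6^d (mod 61) for the divisors d until we hit 1:
6^1 ≡ 6
6^2 ≡ 36
6^3 ≡ 33
6^4 ≡ 15
6^5 ≡ 29
6^6 ≡ 52
6^10 ≡ 48
6^12 ≡ 20
6^15 ≡ 50
6^20 ≡ 47
6^30 ≡ 60
6^60 ≡ 1
Hence ord(6) = 60.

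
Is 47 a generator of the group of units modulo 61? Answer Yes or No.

No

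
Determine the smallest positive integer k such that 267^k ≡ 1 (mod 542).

ord(267) | φ(542) = φ(2)·φ(271) = 1·270 = 270 = 2 · 3^3 · 5.
Divisors of 270: 1, 2, 3, 5, 6, 9, 10, 15, 18, 27, 30, 45, 54, 90, 135, 270.
Test each divisor d:
267^1 ≡ 267
267^2 ≡ 287
267^3 ≡ 207
267^5 ≡ 331
267^6 ≡ 31
267^9 ≡ 455
267^10 ≡ 77
267^15 ≡ 13
267^18 ≡ 523
267^27 ≡ 27
267^30 ≡ 169
267^45 ≡ 29
267^54 ≡ 187
267^90 ≡ 299
267^135 ≡ 541
267^270 ≡ 1
The smallest such exponent is 270, so the order of 267 is 270.

270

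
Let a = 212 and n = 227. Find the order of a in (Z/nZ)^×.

ord(212) | φ(227) = 227 − 1 = 226 = 2 · 113.
Divisors of 226: 1, 2, 113, 226.
Evaluate successive powers at the divisors of 226:
212^1 ≡ 212 (mod 227)
212^2 ≡ 225 (mod 227)
212^113 ≡ 1 (mod 227) ✓
The smallest such exponent is 113, so the order of 212 is 113.

113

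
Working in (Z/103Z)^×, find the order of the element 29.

The order of 29 must divide φ(103) = 103 − 1 = 102 = 2 · 3 · 17.
Divisors of 102: 1, 2, 3, 6, 17, 34, 51, 102.
Check 29^d mod 103 for each divisor in increasing order:
29^1 ≡ 29 (mod 103)
29^2 ≡ 17 (mod 103)
29^3 ≡ 81 (mod 103)
29^6 ≡ 72 (mod 103)
29^17 ≡ 56 (mod 103)
29^34 ≡ 46 (mod 103)
29^51 ≡ 1 (mod 103) ✓
The smallest such exponent is 51, so the order of 29 is 51.

51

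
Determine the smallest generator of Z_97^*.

5

φ(97) = 97 − 1 = 96 = 2^5 · 3.
g is a primitive root iff g^(96/q) ≢ 1 (mod 97) for each prime q ∈ {2, 3}.
g = 2: 2^48 ≡ 1 — hits 1, so not a primitive root.
g = 3: 3^48 ≡ 1 — hits 1, so not a primitive root.
g = 4: 4^48 ≡ 1 — hits 1, so not a primitive root.
g = 5: 5^48 ≡ 96; 5^32 ≡ 35 — none is 1, so 5 is a primitive root.
The smallest primitive root modulo 97 is 5.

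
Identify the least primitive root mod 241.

φ(241) = 241 − 1 = 240 = 2^4 · 3 · 5.
Test candidates g = 2, 3, … against the prime factors q ∈ {2, 3, 5} of φ(241): g is a generator iff g^(240/q) ≢ 1 for every such q.
g = 2: 2^120 ≡ 1 — hits 1, so not a primitive root.
g = 3: 3^120 ≡ 1 — hits 1, so not a primitive root.
g = 4: 4^120 ≡ 1 — hits 1, so not a primitive root.
g = 5: 5^120 ≡ 1 — hits 1, so not a primitive root.
g = 6: 6^120 ≡ 1 — hits 1, so not a primitive root.
g = 7: 7^120 ≡ 240; 7^80 ≡ 15; 7^48 ≡ 91 — none is 1, so 7 is a primitive root.
The smallest primitive root modulo 241 is 7.

7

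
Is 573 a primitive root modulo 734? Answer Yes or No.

Yes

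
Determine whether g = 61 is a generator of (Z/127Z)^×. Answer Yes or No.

φ(127) = 127 − 1 = 126 = 2 · 3^2 · 7.
61 is a primitive root mod 127 iff 61^(φ(127)/q) ≢ 1 for every prime q | φ(127), i.e. q ∈ {2, 3, 7}.
61^63 ≡ 1 (mod 127)  [q = 2: ≡ 1 ✗]
61^42 ≡ 1 (mod 127)  [q = 3: ≡ 1 ✗]
61^18 ≡ 4 (mod 127)  [q = 7: ≢ 1 ✓]
61^63 ≡ 1 shows ord(61) | 63, strictly less than φ(127); not a primitive root.

No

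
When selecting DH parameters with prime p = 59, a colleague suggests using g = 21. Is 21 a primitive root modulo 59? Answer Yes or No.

No

φ(59) = 59 − 1 = 58 = 2 · 29.
An element g generates (Z/59Z)^× iff g^(58/q) ≢ 1 (mod 59) for each prime q ∈ {2, 29}.
21^29 ≡ 1 (mod 59)  [q = 2: ≡ 1 ✗]
21^2 ≡ 28 (mod 59)  [q = 29: ≢ 1 ✓]
21^29 ≡ 1 shows ord(21) | 29, strictly less than φ(59); not a primitive root.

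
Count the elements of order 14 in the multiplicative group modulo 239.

6

φ(239) = 239 − 1 = 238 = 2 · 7 · 17.
Since (Z/239Z)^× is cyclic of order 238, the number of elements of order d is φ(d) when d | 238 and 0 otherwise.
14 = 2 · 7 divides 238, and φ(14) = 6.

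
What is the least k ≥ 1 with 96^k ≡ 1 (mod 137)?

ord(96) | φ(137) = 137 − 1 = 136 = 2^3 · 17.
Divisors of 136: 1, 2, 4, 8, 17, 34, 68, 136.
Compute 96^d (mod 137) for the divisors d until we hit 1:
96^1 ≡ 96 (mod 137)
96^2 ≡ 37 (mod 137)
96^4 ≡ 136 (mod 137)
96^8 ≡ 1 (mod 137) ✓
Therefore the multiplicative order of 96 modulo 137 is 8.

8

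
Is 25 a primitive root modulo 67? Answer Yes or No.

No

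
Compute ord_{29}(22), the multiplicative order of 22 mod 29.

By Lagrange's theorem, ord_29(22) divides φ(29) = 29 − 1 = 28 = 2^2 · 7.
Divisors of 28: 1, 2, 4, 7, 14, 28.
Evaluate successive powers at the divisors of 28:
22^1 ≡ 22 (mod 29)
22^2 ≡ 20 (mod 29)
22^4 ≡ 23 (mod 29)
22^7 ≡ 28 (mod 29)
22^14 ≡ 1 (mod 29) ✓
Therefore the multiplicative order of 22 modulo 29 is 14.

14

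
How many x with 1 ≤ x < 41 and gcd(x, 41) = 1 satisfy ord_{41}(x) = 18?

0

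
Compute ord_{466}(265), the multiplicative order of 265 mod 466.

Since 265 ∈ (Z/466Z)^×, its order divides φ(466) = φ(2)·φ(233) = 1·232 = 232 = 2^3 · 29.
Divisors of 232: 1, 2, 4, 8, 29, 58, 116, 232.
Compute 265^d (mod 466) for the divisors d until we hit 1:
265^1 ≡ 265 (mod 466)
265^2 ≡ 325 (mod 466)
265^4 ≡ 309 (mod 466)
265^8 ≡ 417 (mod 466)
265^29 ≡ 1 (mod 466) ✓
Therefore the multiplicative order of 265 modulo 466 is 29.

29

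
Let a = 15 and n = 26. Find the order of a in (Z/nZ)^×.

The order of 15 must divide φ(26) = φ(2)·φ(13) = 1·12 = 12 = 2^2 · 3.
Divisors of 12: 1, 2, 3, 4, 6, 12.
Compute 15^d (mod 26) for the divisors d until we hit 1:
15^1 ≡ 15 (mod 26)
15^2 ≡ 17 (mod 26)
15^3 ≡ 21 (mod 26)
15^4 ≡ 3 (mod 26)
15^6 ≡ 25 (mod 26)
15^12 ≡ 1 (mod 26) ✓
The smallest such exponent is 12, so the order of 15 is 12.

12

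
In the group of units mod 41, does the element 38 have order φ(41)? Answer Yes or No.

φ(41) = 41 − 1 = 40 = 2^3 · 5.
An element g generates (Z/41Z)^× iff g^(40/q) ≢ 1 (mod 41) for each prime q ∈ {2, 5}.
38^20 ≡ 40 (mod 41)  [q = 2: ≢ 1 ✓]
38^8 ≡ 1 (mod 41)  [q = 5: ≡ 1 ✗]
Since 38^8 ≡ 1, the order of 38 divides 8 < 40, so 38 is not a primitive root.

No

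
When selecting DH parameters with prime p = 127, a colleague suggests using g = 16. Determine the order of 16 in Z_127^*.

The order of 16 must divide φ(127) = 127 − 1 = 126 = 2 · 3^2 · 7.
Divisors of 126: 1, 2, 3, 6, 7, 9, 14, 18, 21, 42, 63, 126.
Check 16^d mod 127 for each divisor in increasing order:
16^1 ≡ 16 (mod 127)
16^2 ≡ 2 (mod 127)
16^3 ≡ 32 (mod 127)
16^6 ≡ 8 (mod 127)
16^7 ≡ 1 (mod 127) ✓
Therefore the multiplicative order of 16 modulo 127 is 7.

7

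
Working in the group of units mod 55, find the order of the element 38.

20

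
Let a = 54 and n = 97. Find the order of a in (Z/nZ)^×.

24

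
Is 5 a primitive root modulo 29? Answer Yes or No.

φ(29) = 29 − 1 = 28 = 2^2 · 7.
An element g generates (Z/29Z)^× iff g^(28/q) ≢ 1 (mod 29) for each prime q ∈ {2, 7}.
5^14 ≡ 1 (mod 29)  [q = 2: ≡ 1 ✗]
5^4 ≡ 16 (mod 29)  [q = 7: ≢ 1 ✓]
5^14 ≡ 1 shows ord(5) | 14, strictly less than φ(29); not a primitive root.

No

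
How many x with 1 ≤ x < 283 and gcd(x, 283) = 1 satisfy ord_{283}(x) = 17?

0

φ(283) = 283 − 1 = 282 = 2 · 3 · 47.
In a cyclic group of order 282, there are φ(d) elements of order d for each divisor d of 282, and zero for non-divisors.
Since 17 ∤ 282, the count is 0.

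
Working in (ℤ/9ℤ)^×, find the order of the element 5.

6

Since 5 ∈ (Z/9Z)^×, its order divides φ(9) = φ(3^2) = 3·(3−1) = 6 = 2 · 3.
Divisors of 6: 1, 2, 3, 6.
Test each divisor d:
5^1 ≡ 5 (mod 9)
5^2 ≡ 7 (mod 9)
5^3 ≡ 8 (mod 9)
5^6 ≡ 1 (mod 9) ✓
So ord_9(5) = 6.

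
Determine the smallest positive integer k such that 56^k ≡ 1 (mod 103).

3

ord(56) | φ(103) = 103 − 1 = 102 = 2 · 3 · 17.
Divisors of 102: 1, 2, 3, 6, 17, 34, 51, 102.
Test each divisor d:
56^1 ≡ 56 (mod 103)
56^2 ≡ 46 (mod 103)
56^3 ≡ 1 (mod 103) ✓
So ord_103(56) = 3.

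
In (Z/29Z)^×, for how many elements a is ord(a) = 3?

0

φ(29) = 29 − 1 = 28 = 2^2 · 7.
Since (Z/29Z)^× is cyclic of order 28, the number of elements of order d is φ(d) when d | 28 and 0 otherwise.
Here 28 is not a multiple of 3, so there are no elements of order 3.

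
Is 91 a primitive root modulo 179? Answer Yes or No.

φ(179) = 179 − 1 = 178 = 2 · 89.
It suffices to check that the order of 91 is not a proper divisor of 178: compute 91^(178/q) for q ∈ {2, 89}.
91^89 ≡ 178 (mod 179)  [q = 2: ≢ 1 ✓]
91^2 ≡ 47 (mod 179)  [q = 89: ≢ 1 ✓]
All checks pass, so 91 has order 178 and is a primitive root modulo 179.

Yes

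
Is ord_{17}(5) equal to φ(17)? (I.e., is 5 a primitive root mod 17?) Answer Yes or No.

φ(17) = 17 − 1 = 16 = 2^4.
An element g generates (Z/17Z)^× iff g^(16/q) ≢ 1 (mod 17) for each prime q ∈ {2}.
5^8 ≡ 16 (mod 17)  [q = 2: ≢ 1 ✓]
None equal 1, so ord_17(5) = 16: 5 is a primitive root.

Yes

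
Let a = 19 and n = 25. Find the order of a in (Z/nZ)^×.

Since 19 ∈ (Z/25Z)^×, its order divides φ(25) = φ(5^2) = 5·(5−1) = 20 = 2^2 · 5.
Divisors of 20: 1, 2, 4, 5, 10, 20.
Compute 19^d (mod 25) for the divisors d until we hit 1:
19^1 ≡ 19 (mod 25)
19^2 ≡ 11 (mod 25)
19^4 ≡ 21 (mod 25)
19^5 ≡ 24 (mod 25)
19^10 ≡ 1 (mod 25) ✓
The smallest such exponent is 10, so the order of 19 is 10.

10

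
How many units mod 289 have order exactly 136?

64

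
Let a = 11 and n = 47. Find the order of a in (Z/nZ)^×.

46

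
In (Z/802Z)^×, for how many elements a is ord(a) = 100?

φ(802) = φ(2)·φ(401) = 1·400 = 400 = 2^4 · 5^2.
Since (Z/802Z)^× is cyclic of order 400, the number of elements of order d is φ(d) when d | 400 and 0 otherwise.
100 = 2^2 · 5^2 divides 400, and φ(100) = 40.

40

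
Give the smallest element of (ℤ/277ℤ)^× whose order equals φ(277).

φ(277) = 277 − 1 = 276 = 2^2 · 3 · 23.
Test candidates g = 2, 3, … against the prime factors q ∈ {2, 3, 23} of φ(277): g is a generator iff g^(276/q) ≢ 1 for every such q.
g = 2: 2^138 ≡ 276; 2^92 ≡ 1 — hits 1, so not a primitive root.
g = 3: 3^138 ≡ 1 — hits 1, so not a primitive root.
g = 4: 4^138 ≡ 1 — hits 1, so not a primitive root.
g = 5: 5^138 ≡ 276; 5^92 ≡ 116; 5^12 ≡ 27 — none is 1, so 5 is a primitive root.
Hence the least primitive root of 277 is 5.

5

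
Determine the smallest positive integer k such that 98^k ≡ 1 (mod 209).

18

The order of 98 must divide φ(209) = φ(11·19) = (11−1)·(19−1) = 10·18 = 180 = 2^2 · 3^2 · 5.
Divisors of 180: 1, 2, 3, 4, 5, 6, 9, 10, 12, 15, 18, 20, 30, 36, 45, 60, 90, 180.
Compute 98^d (mod 209) for the divisors d until we hit 1:
98^1 ≡ 98
98^2 ≡ 199
98^3 ≡ 65
98^4 ≡ 100
98^5 ≡ 186
98^6 ≡ 45
98^9 ≡ 208
98^10 ≡ 111
98^12 ≡ 144
98^15 ≡ 164
98^18 ≡ 1
Therefore the multiplicative order of 98 modulo 209 is 18.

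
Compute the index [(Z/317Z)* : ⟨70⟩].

2

By Lagrange's theorem, ord_317(70) divides φ(317) = 317 − 1 = 316 = 2^2 · 79.
Divisors of 316: 1, 2, 4, 79, 158, 316.
Compute 70^d (mod 317) for the divisors d until we hit 1:
70^1 ≡ 70 (mod 317)
70^2 ≡ 145 (mod 317)
70^4 ≡ 103 (mod 317)
70^79 ≡ 316 (mod 317)
70^158 ≡ 1 (mod 317) ✓
Thus |⟨70⟩| = ord(70) = 158.
Index = |(Z/317Z)^×| / |⟨70⟩| = 316 / 158 = 2.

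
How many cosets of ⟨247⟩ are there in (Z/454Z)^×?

Since 247 ∈ (Z/454Z)^×, its order divides φ(454) = φ(2)·φ(227) = 1·226 = 226 = 2 · 113.
Divisors of 226: 1, 2, 113, 226.
Test each divisor d:
247^1 ≡ 247 (mod 454)
247^2 ≡ 173 (mod 454)
247^113 ≡ 453 (mod 454)
247^226 ≡ 1 (mod 454) ✓
The order of 247 is 226, so the subgroup it generates has 226 elements.
Index = |(Z/454Z)^×| / |⟨247⟩| = 226 / 226 = 1.

1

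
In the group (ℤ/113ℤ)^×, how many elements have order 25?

φ(113) = 113 − 1 = 112 = 2^4 · 7.
(Z/113Z)^× is cyclic (|G| = 112); a cyclic group of order m has exactly φ(d) elements of each order d | m, and none otherwise.
Since 25 ∤ 112, the count is 0.

0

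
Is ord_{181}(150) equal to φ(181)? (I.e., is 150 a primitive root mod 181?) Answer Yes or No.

φ(181) = 181 − 1 = 180 = 2^2 · 3^2 · 5.
An element g generates (Z/181Z)^× iff g^(180/q) ≢ 1 (mod 181) for each prime q ∈ {2, 3, 5}.
150^90 ≡ 180 (mod 181)  [q = 2: ≢ 1 ✓]
150^60 ≡ 1 (mod 181)  [q = 3: ≡ 1 ✗]
150^36 ≡ 135 (mod 181)  [q = 5: ≢ 1 ✓]
The check at q = 3 fails, so 150 generates a proper subgroup.

No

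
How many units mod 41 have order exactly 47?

0

φ(41) = 41 − 1 = 40 = 2^3 · 5.
(Z/41Z)^× is cyclic (|G| = 40); a cyclic group of order m has exactly φ(d) elements of each order d | m, and none otherwise.
Since 47 ∤ 40, the count is 0.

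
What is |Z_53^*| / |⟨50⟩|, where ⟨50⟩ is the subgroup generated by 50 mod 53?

Since 50 ∈ (Z/53Z)^×, its order divides φ(53) = 53 − 1 = 52 = 2^2 · 13.
Divisors of 52: 1, 2, 4, 13, 26, 52.
Evaluate successive powers at the divisors of 52:
50^1 ≡ 50 (mod 53)
50^2 ≡ 9 (mod 53)
50^4 ≡ 28 (mod 53)
50^13 ≡ 23 (mod 53)
50^26 ≡ 52 (mod 53)
50^52 ≡ 1 (mod 53) ✓
So ord_53(50) = 52, hence |⟨50⟩| = 52.
[(Z/53Z)^× : ⟨50⟩] = 52/52 = 1.

1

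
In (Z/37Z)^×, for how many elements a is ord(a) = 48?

φ(37) = 37 − 1 = 36 = 2^2 · 3^2.
(Z/37Z)^× is cyclic (|G| = 36); a cyclic group of order m has exactly φ(d) elements of each order d | m, and none otherwise.
Here 36 is not a multiple of 48, so there are no elements of order 48.

0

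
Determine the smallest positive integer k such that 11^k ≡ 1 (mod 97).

The order of 11 must divide φ(97) = 97 − 1 = 96 = 2^5 · 3.
Divisors of 96: 1, 2, 3, 4, 6, 8, 12, 16, 24, 32, 48, 96.
Test each divisor d:
11^1 ≡ 11 (mod 97)
11^2 ≡ 24 (mod 97)
11^3 ≡ 70 (mod 97)
11^4 ≡ 91 (mod 97)
11^6 ≡ 50 (mod 97)
11^8 ≡ 36 (mod 97)
11^12 ≡ 75 (mod 97)
11^16 ≡ 35 (mod 97)
11^24 ≡ 96 (mod 97)
11^32 ≡ 61 (mod 97)
11^48 ≡ 1 (mod 97) ✓
Hence ord(11) = 48.

48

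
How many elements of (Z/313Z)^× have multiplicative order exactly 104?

φ(313) = 313 − 1 = 312 = 2^3 · 3 · 13.
In a cyclic group of order 312, there are φ(d) elements of order d for each divisor d of 312, and zero for non-divisors.
104 = 2^3 · 13 divides 312, and φ(104) = 48.

48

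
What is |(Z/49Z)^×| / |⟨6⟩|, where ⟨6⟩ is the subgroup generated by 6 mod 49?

3

Since 6 ∈ (Z/49Z)^×, its order divides φ(49) = φ(7^2) = 7·(7−1) = 42 = 2 · 3 · 7.
Divisors of 42: 1, 2, 3, 6, 7, 14, 21, 42.
Test each divisor d:
6^1 ≡ 6 (mod 49)
6^2 ≡ 36 (mod 49)
6^3 ≡ 20 (mod 49)
6^6 ≡ 8 (mod 49)
6^7 ≡ 48 (mod 49)
6^14 ≡ 1 (mod 49) ✓
So ord_49(6) = 14, hence |⟨6⟩| = 14.
[(Z/49Z)^× : ⟨6⟩] = 42/14 = 3.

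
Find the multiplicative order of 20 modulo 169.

156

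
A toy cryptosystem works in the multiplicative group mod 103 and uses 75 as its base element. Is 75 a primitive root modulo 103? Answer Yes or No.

Yes

φ(103) = 103 − 1 = 102 = 2 · 3 · 17.
An element g generates (Z/103Z)^× iff g^(102/q) ≢ 1 (mod 103) for each prime q ∈ {2, 3, 17}.
75^51 ≡ 102 (mod 103)  [q = 2: ≢ 1 ✓]
75^34 ≡ 46 (mod 103)  [q = 3: ≢ 1 ✓]
75^6 ≡ 66 (mod 103)  [q = 17: ≢ 1 ✓]
All checks pass, so 75 has order 102 and is a primitive root modulo 103.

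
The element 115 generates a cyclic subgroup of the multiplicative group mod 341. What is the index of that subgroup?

10

Since 115 ∈ (Z/341Z)^×, its order divides φ(341) = φ(11·31) = (11−1)·(31−1) = 10·30 = 300 = 2^2 · 3 · 5^2.
Divisors of 300: 1, 2, 3, 4, 5, 6, 10, 12, 15, 20, 25, 30, 50, 60, 75, 100, 150, 300.
Check 115^d mod 341 for each divisor in increasing order:
115^1 ≡ 115 (mod 341)
115^2 ≡ 267 (mod 341)
115^3 ≡ 15 (mod 341)
115^4 ≡ 20 (mod 341)
115^5 ≡ 254 (mod 341)
115^6 ≡ 225 (mod 341)
115^10 ≡ 67 (mod 341)
115^12 ≡ 157 (mod 341)
115^15 ≡ 309 (mod 341)
115^20 ≡ 56 (mod 341)
115^25 ≡ 243 (mod 341)
115^30 ≡ 1 (mod 341) ✓
The order of 115 is 30, so the subgroup it generates has 30 elements.
Index = |(Z/341Z)^×| / |⟨115⟩| = 300 / 30 = 10.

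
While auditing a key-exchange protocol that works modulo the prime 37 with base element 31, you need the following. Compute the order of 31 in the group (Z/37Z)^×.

Since 31 ∈ (Z/37Z)^×, its order divides φ(37) = 37 − 1 = 36 = 2^2 · 3^2.
Divisors of 36: 1, 2, 3, 4, 6, 9, 12, 18, 36.
Check 31^d mod 37 for each divisor in increasing order:
31^1 ≡ 31 (mod 37)
31^2 ≡ 36 (mod 37)
31^3 ≡ 6 (mod 37)
31^4 ≡ 1 (mod 37) ✓
The smallest such exponent is 4, so the order of 31 is 4.

4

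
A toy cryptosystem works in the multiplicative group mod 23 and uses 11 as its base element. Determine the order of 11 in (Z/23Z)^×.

22

The order of 11 must divide φ(23) = 23 − 1 = 22 = 2 · 11.
Divisors of 22: 1, 2, 11, 22.
Check 11^d mod 23 for each divisor in increasing order:
11^1 ≡ 11
11^2 ≡ 6
11^11 ≡ 22
11^22 ≡ 1
The smallest such exponent is 22, so the order of 11 is 22.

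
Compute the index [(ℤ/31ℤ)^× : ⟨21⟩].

By Lagrange's theorem, ord_31(21) divides φ(31) = 31 − 1 = 30 = 2 · 3 · 5.
Divisors of 30: 1, 2, 3, 5, 6, 10, 15, 30.
Check 21^d mod 31 for each divisor in increasing order:
21^1 ≡ 21 (mod 31)
21^2 ≡ 7 (mod 31)
21^3 ≡ 23 (mod 31)
21^5 ≡ 6 (mod 31)
21^6 ≡ 2 (mod 31)
21^10 ≡ 5 (mod 31)
21^15 ≡ 30 (mod 31)
21^30 ≡ 1 (mod 31) ✓
So ord_31(21) = 30, hence |⟨21⟩| = 30.
The index is φ(31) / ord(21) = 30 / 30 = 1.

1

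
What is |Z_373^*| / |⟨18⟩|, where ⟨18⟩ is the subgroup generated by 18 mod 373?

3

The order of 18 must divide φ(373) = 373 − 1 = 372 = 2^2 · 3 · 31.
Divisors of 372: 1, 2, 3, 4, 6, 12, 31, 62, 93, 124, 186, 372.
Test each divisor d:
18^1 ≡ 18 (mod 373)
18^2 ≡ 324 (mod 373)
18^3 ≡ 237 (mod 373)
18^4 ≡ 163 (mod 373)
18^6 ≡ 219 (mod 373)
18^12 ≡ 217 (mod 373)
18^31 ≡ 269 (mod 373)
18^62 ≡ 372 (mod 373)
18^93 ≡ 104 (mod 373)
18^124 ≡ 1 (mod 373) ✓
Thus |⟨18⟩| = ord(18) = 124.
[(Z/373Z)^× : ⟨18⟩] = 372/124 = 3.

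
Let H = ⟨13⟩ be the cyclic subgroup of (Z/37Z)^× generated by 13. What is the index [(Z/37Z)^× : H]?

Since 13 ∈ (Z/37Z)^×, its order divides φ(37) = 37 − 1 = 36 = 2^2 · 3^2.
Divisors of 36: 1, 2, 3, 4, 6, 9, 12, 18, 36.
Test each divisor d:
13^1 ≡ 13 (mod 37)
13^2 ≡ 21 (mod 37)
13^3 ≡ 14 (mod 37)
13^4 ≡ 34 (mod 37)
13^6 ≡ 11 (mod 37)
13^9 ≡ 6 (mod 37)
13^12 ≡ 10 (mod 37)
13^18 ≡ 36 (mod 37)
13^36 ≡ 1 (mod 37) ✓
The order of 13 is 36, so the subgroup it generates has 36 elements.
Index = |(Z/37Z)^×| / |⟨13⟩| = 36 / 36 = 1.

1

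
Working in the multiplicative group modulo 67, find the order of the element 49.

33

The order of 49 must divide φ(67) = 67 − 1 = 66 = 2 · 3 · 11.
Divisors of 66: 1, 2, 3, 6, 11, 22, 33, 66.
Test each divisor d:
49^1 ≡ 49
49^2 ≡ 56
49^3 ≡ 64
49^6 ≡ 9
49^11 ≡ 29
49^22 ≡ 37
49^33 ≡ 1
The smallest such exponent is 33, so the order of 49 is 33.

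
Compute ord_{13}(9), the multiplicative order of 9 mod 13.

By Lagrange's theorem, ord_13(9) divides φ(13) = 13 − 1 = 12 = 2^2 · 3.
Divisors of 12: 1, 2, 3, 4, 6, 12.
Check 9^d mod 13 for each divisor in increasing order:
9^1 ≡ 9 (mod 13)
9^2 ≡ 3 (mod 13)
9^3 ≡ 1 (mod 13) ✓
So ord_13(9) = 3.

3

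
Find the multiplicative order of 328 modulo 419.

The order of 328 must divide φ(419) = 419 − 1 = 418 = 2 · 11 · 19.
Divisors of 418: 1, 2, 11, 19, 22, 38, 209, 418.
Test each divisor d:
328^1 ≡ 328 (mod 419)
328^2 ≡ 320 (mod 419)
328^11 ≡ 40 (mod 419)
328^19 ≡ 267 (mod 419)
328^22 ≡ 343 (mod 419)
328^38 ≡ 59 (mod 419)
328^209 ≡ 418 (mod 419)
328^418 ≡ 1 (mod 419) ✓
So ord_419(328) = 418.

418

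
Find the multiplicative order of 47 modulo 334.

83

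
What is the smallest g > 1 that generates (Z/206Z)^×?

5

φ(206) = φ(2)·φ(103) = 1·102 = 102 = 2 · 3 · 17.
Test candidates g = 2, 3, … against the prime factors q ∈ {2, 3, 17} of φ(206): g is a generator iff g^(102/q) ≢ 1 for every such q.
g = 2: gcd(2, 206) = 2 > 1, not a unit — skip.
g = 3: 3^51 ≡ 205; 3^34 ≡ 1 — hits 1, so not a primitive root.
g = 4: gcd(4, 206) = 2 > 1, not a unit — skip.
g = 5: 5^51 ≡ 205; 5^34 ≡ 159; 5^6 ≡ 175 — none is 1, so 5 is a primitive root.
The smallest primitive root modulo 206 is 5.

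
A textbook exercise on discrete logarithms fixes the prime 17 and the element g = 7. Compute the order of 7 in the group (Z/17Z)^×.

The order of 7 must divide φ(17) = 17 − 1 = 16 = 2^4.
Divisors of 16: 1, 2, 4, 8, 16.
Evaluate successive powers at the divisors of 16:
7^1 ≡ 7
7^2 ≡ 15
7^4 ≡ 4
7^8 ≡ 16
7^16 ≡ 1
Hence ord(7) = 16.

16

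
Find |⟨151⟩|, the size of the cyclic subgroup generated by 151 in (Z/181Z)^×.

60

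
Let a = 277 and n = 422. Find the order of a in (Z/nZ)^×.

105

The order of 277 must divide φ(422) = φ(2)·φ(211) = 1·210 = 210 = 2 · 3 · 5 · 7.
Divisors of 210: 1, 2, 3, 5, 6, 7, 10, 14, 15, 21, 30, 35, 42, 70, 105, 210.
Compute 277^d (mod 422) for the divisors d until we hit 1:
277^1 ≡ 277 (mod 422)
277^2 ≡ 347 (mod 422)
277^3 ≡ 325 (mod 422)
277^5 ≡ 101 (mod 422)
277^6 ≡ 125 (mod 422)
277^7 ≡ 21 (mod 422)
277^10 ≡ 73 (mod 422)
277^14 ≡ 19 (mod 422)
277^15 ≡ 199 (mod 422)
277^21 ≡ 399 (mod 422)
277^30 ≡ 355 (mod 422)
277^35 ≡ 407 (mod 422)
277^42 ≡ 107 (mod 422)
277^70 ≡ 225 (mod 422)
277^105 ≡ 1 (mod 422) ✓
Therefore the multiplicative order of 277 modulo 422 is 105.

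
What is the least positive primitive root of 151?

φ(151) = 151 − 1 = 150 = 2 · 3 · 5^2.
g is a primitive root iff g^(150/q) ≢ 1 (mod 151) for each prime q ∈ {2, 3, 5}.
g = 2: 2^75 ≡ 1 — hits 1, so not a primitive root.
g = 3: 3^75 ≡ 150; 3^50 ≡ 1 — hits 1, so not a primitive root.
g = 4: 4^75 ≡ 1 — hits 1, so not a primitive root.
g = 5: 5^75 ≡ 1 — hits 1, so not a primitive root.
g = 6: 6^75 ≡ 150; 6^50 ≡ 32; 6^30 ≡ 59 — none is 1, so 6 is a primitive root.
Hence the least primitive root of 151 is 6.

6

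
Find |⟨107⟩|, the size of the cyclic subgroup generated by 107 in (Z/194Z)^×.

96

The order of 107 must divide φ(194) = φ(2)·φ(97) = 1·96 = 96 = 2^5 · 3.
Divisors of 96: 1, 2, 3, 4, 6, 8, 12, 16, 24, 32, 48, 96.
Test each divisor d:
107^1 ≡ 107 (mod 194)
107^2 ≡ 3 (mod 194)
107^3 ≡ 127 (mod 194)
107^4 ≡ 9 (mod 194)
107^6 ≡ 27 (mod 194)
107^8 ≡ 81 (mod 194)
107^12 ≡ 147 (mod 194)
107^16 ≡ 159 (mod 194)
107^24 ≡ 75 (mod 194)
107^32 ≡ 61 (mod 194)
107^48 ≡ 193 (mod 194)
107^96 ≡ 1 (mod 194) ✓
So ord_194(107) = 96.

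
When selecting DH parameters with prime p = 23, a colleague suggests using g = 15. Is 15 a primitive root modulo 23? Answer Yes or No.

φ(23) = 23 − 1 = 22 = 2 · 11.
An element g generates (Z/23Z)^× iff g^(22/q) ≢ 1 (mod 23) for each prime q ∈ {2, 11}.
15^11 ≡ 22 (mod 23)  [q = 2: ≢ 1 ✓]
15^2 ≡ 18 (mod 23)  [q = 11: ≢ 1 ✓]
Every test exponent gives a nontrivial residue, hence 15 generates the full group.

Yes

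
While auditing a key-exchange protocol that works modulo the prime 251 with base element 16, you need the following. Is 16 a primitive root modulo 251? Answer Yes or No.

φ(251) = 251 − 1 = 250 = 2 · 5^3.
It suffices to check that the order of 16 is not a proper divisor of 250: compute 16^(250/q) for q ∈ {2, 5}.
16^125 ≡ 1 (mod 251)  [q = 2: ≡ 1 ✗]
16^50 ≡ 1 (mod 251)  [q = 5: ≡ 1 ✗]
Since 16^125 ≡ 1, the order of 16 divides 125 < 250, so 16 is not a primitive root.

No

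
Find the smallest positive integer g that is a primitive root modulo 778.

φ(778) = φ(2)·φ(389) = 1·388 = 388 = 2^2 · 97.
Test candidates g = 2, 3, … against the prime factors q ∈ {2, 97} of φ(778): g is a generator iff g^(388/q) ≢ 1 for every such q.
g = 2: gcd(2, 778) = 2 > 1, not a unit — skip.
g = 3: 3^194 ≡ 777; 3^4 ≡ 81 — none is 1, so 3 is a primitive root.
The smallest primitive root modulo 778 is 3.

3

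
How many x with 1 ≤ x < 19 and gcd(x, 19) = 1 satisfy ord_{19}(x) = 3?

φ(19) = 19 − 1 = 18 = 2 · 3^2.
In a cyclic group of order 18, there are φ(d) elements of order d for each divisor d of 18, and zero for non-divisors.
3 | 18, and φ(3) = 3 − 1 = 2.

2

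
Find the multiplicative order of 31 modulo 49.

6

The order of 31 must divide φ(49) = φ(7^2) = 7·(7−1) = 42 = 2 · 3 · 7.
Divisors of 42: 1, 2, 3, 6, 7, 14, 21, 42.
Compute 31^d (mod 49) for the divisors d until we hit 1:
31^1 ≡ 31 (mod 49)
31^2 ≡ 30 (mod 49)
31^3 ≡ 48 (mod 49)
31^6 ≡ 1 (mod 49) ✓
The smallest such exponent is 6, so the order of 31 is 6.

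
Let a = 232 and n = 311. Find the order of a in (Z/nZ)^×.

310

ord(232) | φ(311) = 311 − 1 = 310 = 2 · 5 · 31.
Divisors of 310: 1, 2, 5, 10, 31, 62, 155, 310.
Compute 232^d (mod 311) for the divisors d until we hit 1:
232^1 ≡ 232 (mod 311)
232^2 ≡ 21 (mod 311)
232^5 ≡ 304 (mod 311)
232^10 ≡ 49 (mod 311)
232^31 ≡ 275 (mod 311)
232^62 ≡ 52 (mod 311)
232^155 ≡ 310 (mod 311)
232^310 ≡ 1 (mod 311) ✓
So ord_311(232) = 310.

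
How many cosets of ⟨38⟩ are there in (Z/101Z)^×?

By Lagrange's theorem, ord_101(38) divides φ(101) = 101 − 1 = 100 = 2^2 · 5^2.
Divisors of 100: 1, 2, 4, 5, 10, 20, 25, 50, 100.
Test each divisor d:
38^1 ≡ 38 (mod 101)
38^2 ≡ 30 (mod 101)
38^4 ≡ 92 (mod 101)
38^5 ≡ 62 (mod 101)
38^10 ≡ 6 (mod 101)
38^20 ≡ 36 (mod 101)
38^25 ≡ 10 (mod 101)
38^50 ≡ 100 (mod 101)
38^100 ≡ 1 (mod 101) ✓
The order of 38 is 100, so the subgroup it generates has 100 elements.
The index is φ(101) / ord(38) = 100 / 100 = 1.

1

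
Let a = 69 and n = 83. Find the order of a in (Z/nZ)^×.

ord(69) | φ(83) = 83 − 1 = 82 = 2 · 41.
Divisors of 82: 1, 2, 41, 82.
Evaluate successive powers at the divisors of 82:
69^1 ≡ 69 (mod 83)
69^2 ≡ 30 (mod 83)
69^41 ≡ 1 (mod 83) ✓
So ord_83(69) = 41.

41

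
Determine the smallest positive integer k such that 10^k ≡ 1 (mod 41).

5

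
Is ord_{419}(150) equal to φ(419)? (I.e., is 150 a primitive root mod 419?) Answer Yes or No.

Yes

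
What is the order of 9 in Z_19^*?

9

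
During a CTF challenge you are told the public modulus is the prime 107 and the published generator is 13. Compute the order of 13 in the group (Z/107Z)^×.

53

By Lagrange's theorem, ord_107(13) divides φ(107) = 107 − 1 = 106 = 2 · 53.
Divisors of 106: 1, 2, 53, 106.
Evaluate successive powers at the divisors of 106:
13^1 ≡ 13 (mod 107)
13^2 ≡ 62 (mod 107)
13^53 ≡ 1 (mod 107) ✓
The smallest such exponent is 53, so the order of 13 is 53.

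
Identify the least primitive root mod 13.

2

φ(13) = 13 − 1 = 12 = 2^2 · 3.
Test candidates g = 2, 3, … against the prime factors q ∈ {2, 3} of φ(13): g is a generator iff g^(12/q) ≢ 1 for every such q.
g = 2: 2^6 ≡ 12; 2^4 ≡ 3 — none is 1, so 2 is a primitive root.
So 2 is the smallest generator of (Z/13Z)^×.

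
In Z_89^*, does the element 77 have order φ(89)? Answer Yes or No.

φ(89) = 89 − 1 = 88 = 2^3 · 11.
An element g generates (Z/89Z)^× iff g^(88/q) ≢ 1 (mod 89) for each prime q ∈ {2, 11}.
77^44 ≡ 88 (mod 89)  [q = 2: ≢ 1 ✓]
77^8 ≡ 1 (mod 89)  [q = 11: ≡ 1 ✗]
77^8 ≡ 1 shows ord(77) | 8, strictly less than φ(89); not a primitive root.

No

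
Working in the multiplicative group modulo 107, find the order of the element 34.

53

By Lagrange's theorem, ord_107(34) divides φ(107) = 107 − 1 = 106 = 2 · 53.
Divisors of 106: 1, 2, 53, 106.
Evaluate successive powers at the divisors of 106:
34^1 ≡ 34 (mod 107)
34^2 ≡ 86 (mod 107)
34^53 ≡ 1 (mod 107) ✓
So ord_107(34) = 53.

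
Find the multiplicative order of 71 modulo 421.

420

The order of 71 must divide φ(421) = 421 − 1 = 420 = 2^2 · 3 · 5 · 7.
Divisors of 420: 1, 2, 3, 4, 5, 6, 7, 10, 12, 14, 15, 20, 21, 28, 30, 35, 42, 60, 70, 84, 105, 140, 210, 420.
Evaluate successive powers at the divisors of 420:
71^1 ≡ 71
71^2 ≡ 410
71^3 ≡ 61
71^4 ≡ 121
71^5 ≡ 171
71^6 ≡ 353
71^7 ≡ 224
71^10 ≡ 192
71^12 ≡ 414
71^14 ≡ 77
71^15 ≡ 415
71^20 ≡ 237
71^21 ≡ 408
71^28 ≡ 35
71^30 ≡ 36
71^35 ≡ 262
71^42 ≡ 169
71^60 ≡ 33
71^70 ≡ 21
71^84 ≡ 354
71^105 ≡ 29
71^140 ≡ 20
71^210 ≡ 420
71^420 ≡ 1
The smallest such exponent is 420, so the order of 71 is 420.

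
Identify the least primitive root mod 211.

φ(211) = 211 − 1 = 210 = 2 · 3 · 5 · 7.
g is a primitive root iff g^(210/q) ≢ 1 (mod 211) for each prime q ∈ {2, 3, 5, 7}.
g = 2: 2^105 ≡ 210; 2^70 ≡ 196; 2^42 ≡ 107; 2^30 ≡ 171 — none is 1, so 2 is a primitive root.
Hence the least primitive root of 211 is 2.

2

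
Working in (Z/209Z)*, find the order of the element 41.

90

By Lagrange's theorem, ord_209(41) divides φ(209) = φ(11·19) = (11−1)·(19−1) = 10·18 = 180 = 2^2 · 3^2 · 5.
Divisors of 180: 1, 2, 3, 4, 5, 6, 9, 10, 12, 15, 18, 20, 30, 36, 45, 60, 90, 180.
Check 41^d mod 209 for each divisor in increasing order:
41^1 ≡ 41 (mod 209)
41^2 ≡ 9 (mod 209)
41^3 ≡ 160 (mod 209)
41^4 ≡ 81 (mod 209)
41^5 ≡ 186 (mod 209)
41^6 ≡ 102 (mod 209)
41^9 ≡ 18 (mod 209)
41^10 ≡ 111 (mod 209)
41^12 ≡ 163 (mod 209)
41^15 ≡ 164 (mod 209)
41^18 ≡ 115 (mod 209)
41^20 ≡ 199 (mod 209)
41^30 ≡ 144 (mod 209)
41^36 ≡ 58 (mod 209)
41^45 ≡ 208 (mod 209)
41^60 ≡ 45 (mod 209)
41^90 ≡ 1 (mod 209) ✓
The smallest such exponent is 90, so the order of 41 is 90.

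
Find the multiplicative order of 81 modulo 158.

39

The order of 81 must divide φ(158) = φ(2)·φ(79) = 1·78 = 78 = 2 · 3 · 13.
Divisors of 78: 1, 2, 3, 6, 13, 26, 39, 78.
Compute 81^d (mod 158) for the divisors d until we hit 1:
81^1 ≡ 81
81^2 ≡ 83
81^3 ≡ 87
81^6 ≡ 143
81^13 ≡ 55
81^26 ≡ 23
81^39 ≡ 1
Therefore the multiplicative order of 81 modulo 158 is 39.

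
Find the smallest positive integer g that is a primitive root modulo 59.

2

φ(59) = 59 − 1 = 58 = 2 · 29.
Test candidates g = 2, 3, … against the prime factors q ∈ {2, 29} of φ(59): g is a generator iff g^(58/q) ≢ 1 for every such q.
g = 2: 2^29 ≡ 58; 2^2 ≡ 4 — none is 1, so 2 is a primitive root.
The smallest primitive root modulo 59 is 2.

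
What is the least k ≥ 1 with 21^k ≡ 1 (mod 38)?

18

By Lagrange's theorem, ord_38(21) divides φ(38) = φ(2)·φ(19) = 1·18 = 18 = 2 · 3^2.
Divisors of 18: 1, 2, 3, 6, 9, 18.
Test each divisor d:
21^1 ≡ 21
21^2 ≡ 23
21^3 ≡ 27
21^6 ≡ 7
21^9 ≡ 37
21^18 ≡ 1
Hence ord(21) = 18.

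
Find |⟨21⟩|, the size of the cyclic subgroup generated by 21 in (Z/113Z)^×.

Since 21 ∈ (Z/113Z)^×, its order divides φ(113) = 113 − 1 = 112 = 2^4 · 7.
Divisors of 112: 1, 2, 4, 7, 8, 14, 16, 28, 56, 112.
Compute 21^d (mod 113) for the divisors d until we hit 1:
21^1 ≡ 21
21^2 ≡ 102
21^4 ≡ 8
21^7 ≡ 73
21^8 ≡ 64
21^14 ≡ 18
21^16 ≡ 28
21^28 ≡ 98
21^56 ≡ 112
21^112 ≡ 1
Hence ord(21) = 112.

112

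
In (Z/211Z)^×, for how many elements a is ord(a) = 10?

φ(211) = 211 − 1 = 210 = 2 · 3 · 5 · 7.
(Z/211Z)^× is cyclic (|G| = 210); a cyclic group of order m has exactly φ(d) elements of each order d | m, and none otherwise.
10 = 2 · 5 divides 210, and φ(10) = 4.

4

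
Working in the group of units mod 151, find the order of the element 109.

By Lagrange's theorem, ord_151(109) divides φ(151) = 151 − 1 = 150 = 2 · 3 · 5^2.
Divisors of 150: 1, 2, 3, 5, 6, 10, 15, 25, 30, 50, 75, 150.
Test each divisor d:
109^1 ≡ 109 (mod 151)
109^2 ≡ 103 (mod 151)
109^3 ≡ 53 (mod 151)
109^5 ≡ 23 (mod 151)
109^6 ≡ 91 (mod 151)
109^10 ≡ 76 (mod 151)
109^15 ≡ 87 (mod 151)
109^25 ≡ 119 (mod 151)
109^30 ≡ 19 (mod 151)
109^50 ≡ 118 (mod 151)
109^75 ≡ 150 (mod 151)
109^150 ≡ 1 (mod 151) ✓
Therefore the multiplicative order of 109 modulo 151 is 150.

150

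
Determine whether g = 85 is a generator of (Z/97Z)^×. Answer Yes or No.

No

φ(97) = 97 − 1 = 96 = 2^5 · 3.
It suffices to check that the order of 85 is not a proper divisor of 96: compute 85^(96/q) for q ∈ {2, 3}.
85^48 ≡ 1 (mod 97)  [q = 2: ≡ 1 ✗]
85^32 ≡ 1 (mod 97)  [q = 3: ≡ 1 ✗]
The check at q = 2 fails, so 85 generates a proper subgroup.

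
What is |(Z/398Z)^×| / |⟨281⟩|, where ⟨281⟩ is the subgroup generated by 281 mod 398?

3

By Lagrange's theorem, ord_398(281) divides φ(398) = φ(2)·φ(199) = 1·198 = 198 = 2 · 3^2 · 11.
Divisors of 198: 1, 2, 3, 6, 9, 11, 18, 22, 33, 66, 99, 198.
Evaluate successive powers at the divisors of 198:
281^1 ≡ 281 (mod 398)
281^2 ≡ 157 (mod 398)
281^3 ≡ 337 (mod 398)
281^6 ≡ 139 (mod 398)
281^9 ≡ 277 (mod 398)
281^11 ≡ 107 (mod 398)
281^18 ≡ 313 (mod 398)
281^22 ≡ 305 (mod 398)
281^33 ≡ 397 (mod 398)
281^66 ≡ 1 (mod 398) ✓
So ord_398(281) = 66, hence |⟨281⟩| = 66.
[(Z/398Z)^× : ⟨281⟩] = 198/66 = 3.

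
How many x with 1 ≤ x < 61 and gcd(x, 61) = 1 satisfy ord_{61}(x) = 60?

φ(61) = 61 − 1 = 60 = 2^2 · 3 · 5.
(Z/61Z)^× is cyclic (|G| = 60); a cyclic group of order m has exactly φ(d) elements of each order d | m, and none otherwise.
60 = 2^2 · 3 · 5 divides 60, and φ(60) = 16.

16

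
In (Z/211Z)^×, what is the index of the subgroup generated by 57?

The order of 57 must divide φ(211) = 211 − 1 = 210 = 2 · 3 · 5 · 7.
Divisors of 210: 1, 2, 3, 5, 6, 7, 10, 14, 15, 21, 30, 35, 42, 70, 105, 210.
Evaluate successive powers at the divisors of 210:
57^1 ≡ 57
57^2 ≡ 84
57^3 ≡ 146
57^5 ≡ 26
57^6 ≡ 5
57^7 ≡ 74
57^10 ≡ 43
57^14 ≡ 201
57^15 ≡ 63
57^21 ≡ 104
57^30 ≡ 171
57^35 ≡ 15
57^42 ≡ 55
57^70 ≡ 14
57^105 ≡ 210
57^210 ≡ 1
So ord_211(57) = 210, hence |⟨57⟩| = 210.
[(Z/211Z)^× : ⟨57⟩] = 210/210 = 1.

1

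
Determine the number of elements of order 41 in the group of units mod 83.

40

φ(83) = 83 − 1 = 82 = 2 · 41.
Since (Z/83Z)^× is cyclic of order 82, the number of elements of order d is φ(d) when d | 82 and 0 otherwise.
41 | 82, and φ(41) = 41 − 1 = 40.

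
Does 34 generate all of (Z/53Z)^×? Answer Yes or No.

Yes

φ(53) = 53 − 1 = 52 = 2^2 · 13.
34 is a primitive root mod 53 iff 34^(φ(53)/q) ≢ 1 for every prime q | φ(53), i.e. q ∈ {2, 13}.
34^26 ≡ 52 (mod 53)  [q = 2: ≢ 1 ✓]
34^4 ≡ 47 (mod 53)  [q = 13: ≢ 1 ✓]
All checks pass, so 34 has order 52 and is a primitive root modulo 53.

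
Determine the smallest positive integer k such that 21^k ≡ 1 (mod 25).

5

ord(21) | φ(25) = φ(5^2) = 5·(5−1) = 20 = 2^2 · 5.
Divisors of 20: 1, 2, 4, 5, 10, 20.
Test each divisor d:
21^1 ≡ 21 (mod 25)
21^2 ≡ 16 (mod 25)
21^4 ≡ 6 (mod 25)
21^5 ≡ 1 (mod 25) ✓
Therefore the multiplicative order of 21 modulo 25 is 5.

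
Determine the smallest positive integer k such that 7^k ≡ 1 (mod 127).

Since 7 ∈ (Z/127Z)^×, its order divides φ(127) = 127 − 1 = 126 = 2 · 3^2 · 7.
Divisors of 126: 1, 2, 3, 6, 7, 9, 14, 18, 21, 42, 63, 126.
Check 7^d mod 127 for each divisor in increasing order:
7^1 ≡ 7 (mod 127)
7^2 ≡ 49 (mod 127)
7^3 ≡ 89 (mod 127)
7^6 ≡ 47 (mod 127)
7^7 ≡ 75 (mod 127)
7^9 ≡ 119 (mod 127)
7^14 ≡ 37 (mod 127)
7^18 ≡ 64 (mod 127)
7^21 ≡ 108 (mod 127)
7^42 ≡ 107 (mod 127)
7^63 ≡ 126 (mod 127)
7^126 ≡ 1 (mod 127) ✓
The smallest such exponent is 126, so the order of 7 is 126.

126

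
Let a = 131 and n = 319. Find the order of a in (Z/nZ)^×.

28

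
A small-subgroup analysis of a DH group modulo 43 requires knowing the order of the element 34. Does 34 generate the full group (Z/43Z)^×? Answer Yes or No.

Yes

φ(43) = 43 − 1 = 42 = 2 · 3 · 7.
An element g generates (Z/43Z)^× iff g^(42/q) ≢ 1 (mod 43) for each prime q ∈ {2, 3, 7}.
34^21 ≡ 42 (mod 43)  [q = 2: ≢ 1 ✓]
34^14 ≡ 6 (mod 43)  [q = 3: ≢ 1 ✓]
34^6 ≡ 4 (mod 43)  [q = 7: ≢ 1 ✓]
All checks pass, so 34 has order 42 and is a primitive root modulo 43.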